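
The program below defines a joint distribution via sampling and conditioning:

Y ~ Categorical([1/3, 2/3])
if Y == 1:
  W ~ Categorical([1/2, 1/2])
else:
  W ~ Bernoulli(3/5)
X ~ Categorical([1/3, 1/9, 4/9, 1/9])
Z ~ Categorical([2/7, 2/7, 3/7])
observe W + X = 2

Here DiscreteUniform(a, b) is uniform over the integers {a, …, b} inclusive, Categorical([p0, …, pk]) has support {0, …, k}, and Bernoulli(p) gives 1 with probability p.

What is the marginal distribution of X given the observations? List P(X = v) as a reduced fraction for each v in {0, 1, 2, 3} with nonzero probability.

Enumerate traces; 12 have nonzero weight after conditioning:
  (Y=0, W=0, X=2, Z=0) weight 16/945
  (Y=0, W=0, X=2, Z=1) weight 16/945
  (Y=0, W=0, X=2, Z=2) weight 8/315
  (Y=0, W=1, X=1, Z=0) weight 2/315
  (Y=0, W=1, X=1, Z=1) weight 2/315
  (Y=0, W=1, X=1, Z=2) weight 1/105
  (Y=1, W=0, X=2, Z=0) weight 8/189
  (Y=1, W=0, X=2, Z=1) weight 8/189
  … 4 more
Group by X:
  weight(X=1) = 8/135
  weight(X=2) = 28/135
Total weight = 8/135 + 28/135 = 4/15
P(X=1 | obs) = 8/135 / 4/15 = 2/9
P(X=2 | obs) = 28/135 / 4/15 = 7/9

P(X=1) = 2/9, P(X=2) = 7/9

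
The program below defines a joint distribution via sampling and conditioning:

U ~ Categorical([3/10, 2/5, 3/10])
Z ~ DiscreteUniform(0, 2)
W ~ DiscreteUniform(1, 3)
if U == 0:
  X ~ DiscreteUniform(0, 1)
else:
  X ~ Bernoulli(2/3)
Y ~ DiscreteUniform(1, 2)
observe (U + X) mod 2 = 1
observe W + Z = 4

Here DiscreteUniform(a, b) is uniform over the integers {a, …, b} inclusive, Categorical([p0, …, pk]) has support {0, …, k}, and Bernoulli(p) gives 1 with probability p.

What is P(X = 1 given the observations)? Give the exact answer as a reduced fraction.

P(X = 1 | obs) = 21/29

Enumerate traces; 12 have nonzero weight after conditioning:
  (U=0, Z=1, W=3, X=1, Y=1) weight 1/120
  (U=0, Z=1, W=3, X=1, Y=2) weight 1/120
  (U=0, Z=2, W=2, X=1, Y=1) weight 1/120
  (U=0, Z=2, W=2, X=1, Y=2) weight 1/120
  (U=1, Z=1, W=3, X=0, Y=1) weight 1/135
  (U=1, Z=1, W=3, X=0, Y=2) weight 1/135
  (U=1, Z=2, W=2, X=0, Y=1) weight 1/135
  (U=1, Z=2, W=2, X=0, Y=2) weight 1/135
  … 4 more
Group by X:
  weight(X=0) = 4/135
  weight(X=1) = 7/90
Total weight = 4/135 + 7/90 = 29/270
P(X=0 | obs) = 4/135 / 29/270 = 8/29
P(X=1 | obs) = 7/90 / 29/270 = 21/29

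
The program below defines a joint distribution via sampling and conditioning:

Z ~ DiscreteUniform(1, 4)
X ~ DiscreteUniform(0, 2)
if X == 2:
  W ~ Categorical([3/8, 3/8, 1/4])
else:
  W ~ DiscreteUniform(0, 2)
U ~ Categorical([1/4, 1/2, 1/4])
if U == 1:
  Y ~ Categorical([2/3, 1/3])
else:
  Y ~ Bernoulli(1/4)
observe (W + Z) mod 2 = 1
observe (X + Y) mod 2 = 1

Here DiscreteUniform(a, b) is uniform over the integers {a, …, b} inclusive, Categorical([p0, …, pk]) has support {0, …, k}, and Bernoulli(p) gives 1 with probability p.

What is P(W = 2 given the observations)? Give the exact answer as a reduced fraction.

P(W = 2 | obs) = 39/124

Enumerate traces; 54 have nonzero weight after conditioning:
  (Z=1, X=0, W=0, U=0, Y=1) weight 1/576
  (Z=1, X=0, W=0, U=1, Y=1) weight 1/216
  (Z=1, X=0, W=0, U=2, Y=1) weight 1/576
  (Z=1, X=0, W=2, U=0, Y=1) weight 1/576
  (Z=1, X=0, W=2, U=1, Y=1) weight 1/216
  (Z=1, X=0, W=2, U=2, Y=1) weight 1/576
  (Z=1, X=1, W=0, U=0, Y=0) weight 1/192
  (Z=1, X=1, W=0, U=1, Y=0) weight 1/108
  (Z=2, X=0, W=1, U=0, Y=1) weight 1/576
  … 45 more
Group by W:
  weight(W=0) = 85/1152
  weight(W=1) = 85/1152
  weight(W=2) = 13/192
Total weight = 85/1152 + 85/1152 + 13/192 = 31/144
P(W=0 | obs) = 85/1152 / 31/144 = 85/248
P(W=1 | obs) = 85/1152 / 31/144 = 85/248
P(W=2 | obs) = 13/192 / 31/144 = 39/124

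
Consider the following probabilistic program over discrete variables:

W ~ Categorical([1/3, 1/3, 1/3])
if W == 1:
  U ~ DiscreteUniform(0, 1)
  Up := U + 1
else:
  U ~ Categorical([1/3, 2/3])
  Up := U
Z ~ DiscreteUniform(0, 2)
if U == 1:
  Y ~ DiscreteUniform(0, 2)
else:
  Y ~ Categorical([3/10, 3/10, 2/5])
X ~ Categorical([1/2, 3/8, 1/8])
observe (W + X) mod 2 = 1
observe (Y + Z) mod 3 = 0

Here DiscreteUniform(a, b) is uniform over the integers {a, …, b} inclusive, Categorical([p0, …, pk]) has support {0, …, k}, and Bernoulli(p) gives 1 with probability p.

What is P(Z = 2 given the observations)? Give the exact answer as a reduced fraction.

Enumerate traces; 24 have nonzero weight after conditioning:
  (W=0, U=0, Z=0, Y=0, X=1) weight 1/240
  (W=0, U=0, Z=1, Y=2, X=1) weight 1/180
  (W=0, U=0, Z=2, Y=1, X=1) weight 1/240
  (W=0, U=1, Z=0, Y=0, X=1) weight 1/108
  (W=0, U=1, Z=1, Y=2, X=1) weight 1/108
  (W=0, U=1, Z=2, Y=1, X=1) weight 1/108
  (W=1, U=0, Z=0, Y=0, X=0) weight 1/120
  (W=1, U=0, Z=0, Y=0, X=2) weight 1/480
  … 16 more
Group by Z:
  weight(Z=0) = 211/4320
  weight(Z=1) = 119/2160
  weight(Z=2) = 211/4320
Total weight = 211/4320 + 119/2160 + 211/4320 = 11/72
P(Z=0 | obs) = 211/4320 / 11/72 = 211/660
P(Z=1 | obs) = 119/2160 / 11/72 = 119/330
P(Z=2 | obs) = 211/4320 / 11/72 = 211/660

P(Z = 2 | obs) = 211/660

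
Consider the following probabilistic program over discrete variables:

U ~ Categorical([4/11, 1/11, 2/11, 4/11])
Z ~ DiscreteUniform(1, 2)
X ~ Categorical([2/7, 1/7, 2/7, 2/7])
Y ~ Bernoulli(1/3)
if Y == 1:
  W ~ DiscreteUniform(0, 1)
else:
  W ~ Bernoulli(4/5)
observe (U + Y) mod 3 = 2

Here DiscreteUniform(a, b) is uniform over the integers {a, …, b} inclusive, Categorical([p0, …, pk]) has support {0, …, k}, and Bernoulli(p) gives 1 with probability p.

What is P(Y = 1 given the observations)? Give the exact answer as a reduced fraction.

P(Y = 1 | obs) = 1/5

Enumerate traces; 32 have nonzero weight after conditioning:
  (U=1, Z=1, X=0, Y=1, W=0) weight 1/462
  (U=1, Z=1, X=0, Y=1, W=1) weight 1/462
  (U=1, Z=1, X=1, Y=1, W=0) weight 1/924
  (U=1, Z=1, X=1, Y=1, W=1) weight 1/924
  (U=1, Z=1, X=2, Y=1, W=0) weight 1/462
  (U=1, Z=1, X=2, Y=1, W=1) weight 1/462
  (U=1, Z=1, X=3, Y=1, W=0) weight 1/462
  (U=1, Z=1, X=3, Y=1, W=1) weight 1/462
  (U=2, Z=1, X=0, Y=0, W=0) weight 4/1155
  … 23 more
Group by Y:
  weight(Y=0) = 4/33
  weight(Y=1) = 1/33
Total weight = 4/33 + 1/33 = 5/33
P(Y=0 | obs) = 4/33 / 5/33 = 4/5
P(Y=1 | obs) = 1/33 / 5/33 = 1/5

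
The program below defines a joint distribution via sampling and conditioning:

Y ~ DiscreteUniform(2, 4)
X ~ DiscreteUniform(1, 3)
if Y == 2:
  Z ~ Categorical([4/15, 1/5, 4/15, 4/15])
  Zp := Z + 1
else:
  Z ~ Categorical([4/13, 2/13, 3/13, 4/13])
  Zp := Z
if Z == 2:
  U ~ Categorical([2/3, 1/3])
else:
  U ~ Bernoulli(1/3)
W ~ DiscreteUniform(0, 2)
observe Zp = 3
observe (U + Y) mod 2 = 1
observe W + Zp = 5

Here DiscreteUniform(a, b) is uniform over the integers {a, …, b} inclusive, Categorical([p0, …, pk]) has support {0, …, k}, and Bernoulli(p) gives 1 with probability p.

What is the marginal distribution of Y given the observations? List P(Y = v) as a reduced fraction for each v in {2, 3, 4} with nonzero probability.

P(Y=2) = 13/58, P(Y=3) = 15/29, P(Y=4) = 15/58

Enumerate traces; 9 have nonzero weight after conditioning:
  (Y=2, X=1, Z=2, U=1, W=2) weight 4/1215
  (Y=2, X=2, Z=2, U=1, W=2) weight 4/1215
  (Y=2, X=3, Z=2, U=1, W=2) weight 4/1215
  (Y=3, X=1, Z=3, U=0, W=2) weight 8/1053
  (Y=3, X=2, Z=3, U=0, W=2) weight 8/1053
  (Y=3, X=3, Z=3, U=0, W=2) weight 8/1053
  (Y=4, X=1, Z=3, U=1, W=2) weight 4/1053
  (Y=4, X=2, Z=3, U=1, W=2) weight 4/1053
  … 1 more
Group by Y:
  weight(Y=2) = 4/405
  weight(Y=3) = 8/351
  weight(Y=4) = 4/351
Total weight = 4/405 + 8/351 + 4/351 = 232/5265
P(Y=2 | obs) = 4/405 / 232/5265 = 13/58
P(Y=3 | obs) = 8/351 / 232/5265 = 15/29
P(Y=4 | obs) = 4/351 / 232/5265 = 15/58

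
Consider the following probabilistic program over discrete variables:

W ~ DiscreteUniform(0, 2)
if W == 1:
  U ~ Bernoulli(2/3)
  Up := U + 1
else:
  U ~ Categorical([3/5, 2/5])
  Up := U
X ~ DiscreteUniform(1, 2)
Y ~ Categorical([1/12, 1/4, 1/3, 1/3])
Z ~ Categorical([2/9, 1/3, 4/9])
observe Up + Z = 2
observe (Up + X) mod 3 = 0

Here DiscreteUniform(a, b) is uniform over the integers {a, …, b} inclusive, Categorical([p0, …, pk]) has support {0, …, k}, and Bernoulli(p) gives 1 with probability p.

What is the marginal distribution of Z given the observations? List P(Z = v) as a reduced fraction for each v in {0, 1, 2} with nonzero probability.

Enumerate traces; 16 have nonzero weight after conditioning:
  (W=0, U=1, X=2, Y=0, Z=1) weight 1/540
  (W=0, U=1, X=2, Y=1, Z=1) weight 1/180
  (W=0, U=1, X=2, Y=2, Z=1) weight 1/135
  (W=0, U=1, X=2, Y=3, Z=1) weight 1/135
  (W=1, U=0, X=2, Y=0, Z=1) weight 1/648
  (W=1, U=0, X=2, Y=1, Z=1) weight 1/216
  (W=1, U=0, X=2, Y=2, Z=1) weight 1/162
  (W=1, U=0, X=2, Y=3, Z=1) weight 1/162
  (W=1, U=1, X=1, Y=0, Z=0) weight 1/486
  … 7 more
Group by Z:
  weight(Z=0) = 2/81
  weight(Z=1) = 17/270
Total weight = 2/81 + 17/270 = 71/810
P(Z=0 | obs) = 2/81 / 71/810 = 20/71
P(Z=1 | obs) = 17/270 / 71/810 = 51/71

P(Z=0) = 20/71, P(Z=1) = 51/71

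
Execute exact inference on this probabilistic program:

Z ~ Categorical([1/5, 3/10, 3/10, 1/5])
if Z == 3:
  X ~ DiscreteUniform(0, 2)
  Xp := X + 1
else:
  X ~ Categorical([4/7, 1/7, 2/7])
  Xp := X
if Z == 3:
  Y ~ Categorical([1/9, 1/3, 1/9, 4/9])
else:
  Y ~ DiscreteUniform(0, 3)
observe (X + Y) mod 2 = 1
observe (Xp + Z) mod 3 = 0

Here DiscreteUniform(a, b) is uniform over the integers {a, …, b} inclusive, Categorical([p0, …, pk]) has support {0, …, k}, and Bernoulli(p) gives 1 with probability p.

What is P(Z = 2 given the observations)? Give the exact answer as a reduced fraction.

P(Z = 2 | obs) = 81/655

Enumerate traces; 8 have nonzero weight after conditioning:
  (Z=0, X=0, Y=1) weight 1/35
  (Z=0, X=0, Y=3) weight 1/35
  (Z=1, X=2, Y=1) weight 3/140
  (Z=1, X=2, Y=3) weight 3/140
  (Z=2, X=1, Y=0) weight 3/280
  (Z=2, X=1, Y=2) weight 3/280
  (Z=3, X=2, Y=1) weight 1/45
  (Z=3, X=2, Y=3) weight 4/135
Group by Z:
  weight(Z=0) = 2/35
  weight(Z=1) = 3/70
  weight(Z=2) = 3/140
  weight(Z=3) = 7/135
Total weight = 2/35 + 3/70 + 3/140 + 7/135 = 131/756
P(Z=0 | obs) = 2/35 / 131/756 = 216/655
P(Z=1 | obs) = 3/70 / 131/756 = 162/655
P(Z=2 | obs) = 3/140 / 131/756 = 81/655
P(Z=3 | obs) = 7/135 / 131/756 = 196/655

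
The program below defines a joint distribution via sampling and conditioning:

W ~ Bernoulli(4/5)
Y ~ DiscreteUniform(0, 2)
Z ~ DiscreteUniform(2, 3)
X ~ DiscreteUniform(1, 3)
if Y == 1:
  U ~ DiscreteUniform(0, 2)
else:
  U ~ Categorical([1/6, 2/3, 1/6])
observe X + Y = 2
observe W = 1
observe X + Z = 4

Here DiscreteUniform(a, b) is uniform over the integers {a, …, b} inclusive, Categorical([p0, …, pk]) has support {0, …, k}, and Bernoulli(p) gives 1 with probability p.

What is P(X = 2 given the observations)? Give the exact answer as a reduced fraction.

P(X = 2 | obs) = 1/2

Enumerate traces; 6 have nonzero weight after conditioning:
  (W=1, Y=0, Z=2, X=2, U=0) weight 1/135
  (W=1, Y=0, Z=2, X=2, U=1) weight 4/135
  (W=1, Y=0, Z=2, X=2, U=2) weight 1/135
  (W=1, Y=1, Z=3, X=1, U=0) weight 2/135
  (W=1, Y=1, Z=3, X=1, U=1) weight 2/135
  (W=1, Y=1, Z=3, X=1, U=2) weight 2/135
Group by X:
  weight(X=1) = 2/45
  weight(X=2) = 2/45
Total weight = 2/45 + 2/45 = 4/45
P(X=1 | obs) = 2/45 / 4/45 = 1/2
P(X=2 | obs) = 2/45 / 4/45 = 1/2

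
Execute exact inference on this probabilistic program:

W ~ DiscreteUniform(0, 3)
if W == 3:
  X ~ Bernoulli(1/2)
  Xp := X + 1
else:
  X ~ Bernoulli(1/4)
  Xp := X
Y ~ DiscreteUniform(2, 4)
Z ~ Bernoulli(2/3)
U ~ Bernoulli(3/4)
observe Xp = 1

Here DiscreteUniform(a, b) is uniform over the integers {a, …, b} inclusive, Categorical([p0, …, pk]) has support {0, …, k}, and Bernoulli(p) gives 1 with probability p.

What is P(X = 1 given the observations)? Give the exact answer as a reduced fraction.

P(X = 1 | obs) = 3/5

Enumerate traces; 48 have nonzero weight after conditioning:
  (W=0, X=1, Y=2, Z=0, U=0) weight 1/576
  (W=0, X=1, Y=2, Z=0, U=1) weight 1/192
  (W=0, X=1, Y=2, Z=1, U=0) weight 1/288
  (W=0, X=1, Y=2, Z=1, U=1) weight 1/96
  (W=0, X=1, Y=3, Z=0, U=0) weight 1/576
  (W=0, X=1, Y=3, Z=0, U=1) weight 1/192
  (W=0, X=1, Y=3, Z=1, U=0) weight 1/288
  (W=0, X=1, Y=3, Z=1, U=1) weight 1/96
  (W=3, X=0, Y=2, Z=0, U=0) weight 1/288
  … 39 more
Group by X:
  weight(X=0) = 1/8
  weight(X=1) = 3/16
Total weight = 1/8 + 3/16 = 5/16
P(X=0 | obs) = 1/8 / 5/16 = 2/5
P(X=1 | obs) = 3/16 / 5/16 = 3/5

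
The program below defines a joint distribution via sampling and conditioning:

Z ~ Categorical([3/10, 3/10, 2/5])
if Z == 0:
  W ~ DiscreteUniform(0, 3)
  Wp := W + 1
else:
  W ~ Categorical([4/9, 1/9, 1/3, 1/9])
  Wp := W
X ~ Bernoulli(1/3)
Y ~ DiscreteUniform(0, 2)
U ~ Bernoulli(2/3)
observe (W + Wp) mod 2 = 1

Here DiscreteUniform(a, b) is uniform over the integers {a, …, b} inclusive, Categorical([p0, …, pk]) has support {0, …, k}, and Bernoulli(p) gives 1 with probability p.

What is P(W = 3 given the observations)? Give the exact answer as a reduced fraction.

Enumerate traces; 48 have nonzero weight after conditioning:
  (Z=0, W=0, X=0, Y=0, U=0) weight 1/180
  (Z=0, W=0, X=0, Y=0, U=1) weight 1/90
  (Z=0, W=0, X=0, Y=1, U=0) weight 1/180
  (Z=0, W=0, X=0, Y=1, U=1) weight 1/90
  (Z=0, W=0, X=0, Y=2, U=0) weight 1/180
  (Z=0, W=0, X=0, Y=2, U=1) weight 1/90
  (Z=0, W=0, X=1, Y=0, U=0) weight 1/360
  (Z=0, W=0, X=1, Y=0, U=1) weight 1/180
  (Z=0, W=1, X=0, Y=0, U=0) weight 1/180
  (Z=0, W=2, X=0, Y=0, U=0) weight 1/180
  … 38 more
Group by W:
  weight(W=0) = 3/40
  weight(W=1) = 3/40
  weight(W=2) = 3/40
  weight(W=3) = 3/40
Total weight = 3/40 + 3/40 + 3/40 + 3/40 = 3/10
P(W=0 | obs) = 3/40 / 3/10 = 1/4
P(W=1 | obs) = 3/40 / 3/10 = 1/4
P(W=2 | obs) = 3/40 / 3/10 = 1/4
P(W=3 | obs) = 3/40 / 3/10 = 1/4

P(W = 3 | obs) = 1/4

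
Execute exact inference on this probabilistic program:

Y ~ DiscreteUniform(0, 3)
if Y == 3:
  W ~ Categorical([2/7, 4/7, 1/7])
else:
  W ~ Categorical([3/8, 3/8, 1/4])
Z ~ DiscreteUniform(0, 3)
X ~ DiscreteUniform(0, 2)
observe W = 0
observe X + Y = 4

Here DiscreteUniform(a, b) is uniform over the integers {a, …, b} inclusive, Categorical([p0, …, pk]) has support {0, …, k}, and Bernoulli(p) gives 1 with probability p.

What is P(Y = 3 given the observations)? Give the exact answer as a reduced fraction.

P(Y = 3 | obs) = 16/37

Enumerate traces; 8 have nonzero weight after conditioning:
  (Y=2, W=0, Z=0, X=2) weight 1/128
  (Y=2, W=0, Z=1, X=2) weight 1/128
  (Y=2, W=0, Z=2, X=2) weight 1/128
  (Y=2, W=0, Z=3, X=2) weight 1/128
  (Y=3, W=0, Z=0, X=1) weight 1/168
  (Y=3, W=0, Z=1, X=1) weight 1/168
  (Y=3, W=0, Z=2, X=1) weight 1/168
  (Y=3, W=0, Z=3, X=1) weight 1/168
Group by Y:
  weight(Y=2) = 1/32
  weight(Y=3) = 1/42
Total weight = 1/32 + 1/42 = 37/672
P(Y=2 | obs) = 1/32 / 37/672 = 21/37
P(Y=3 | obs) = 1/42 / 37/672 = 16/37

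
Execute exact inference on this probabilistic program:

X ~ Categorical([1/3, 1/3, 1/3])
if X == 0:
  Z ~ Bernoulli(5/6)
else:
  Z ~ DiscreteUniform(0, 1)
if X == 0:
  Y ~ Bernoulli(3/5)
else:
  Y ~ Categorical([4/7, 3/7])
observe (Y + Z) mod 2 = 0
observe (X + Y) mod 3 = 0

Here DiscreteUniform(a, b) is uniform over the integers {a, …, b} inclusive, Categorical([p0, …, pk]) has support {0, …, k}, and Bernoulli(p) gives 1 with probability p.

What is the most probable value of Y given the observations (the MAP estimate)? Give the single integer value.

Enumerate traces; 2 have nonzero weight after conditioning:
  (X=0, Z=0, Y=0) weight 1/45
  (X=2, Z=1, Y=1) weight 1/14
Group by Y:
  weight(Y=0) = 1/45
  weight(Y=1) = 1/14
Total weight = 1/45 + 1/14 = 59/630
P(Y=0 | obs) = 1/45 / 59/630 = 14/59
P(Y=1 | obs) = 1/14 / 59/630 = 45/59
argmax = 1

argmax_v P(Y = v | obs) = 1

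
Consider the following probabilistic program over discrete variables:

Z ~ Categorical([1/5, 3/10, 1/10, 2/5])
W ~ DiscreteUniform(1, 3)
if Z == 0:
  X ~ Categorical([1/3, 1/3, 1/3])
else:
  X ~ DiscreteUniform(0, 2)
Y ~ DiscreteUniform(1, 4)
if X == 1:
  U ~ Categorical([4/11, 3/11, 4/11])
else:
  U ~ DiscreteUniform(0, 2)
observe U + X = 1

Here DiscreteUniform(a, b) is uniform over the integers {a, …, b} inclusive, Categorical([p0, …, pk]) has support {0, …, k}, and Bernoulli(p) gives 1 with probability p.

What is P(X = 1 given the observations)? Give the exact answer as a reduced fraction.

P(X = 1 | obs) = 12/23

Enumerate traces; 96 have nonzero weight after conditioning:
  (Z=0, W=1, X=0, Y=1, U=1) weight 1/540
  (Z=0, W=1, X=0, Y=2, U=1) weight 1/540
  (Z=0, W=1, X=0, Y=3, U=1) weight 1/540
  (Z=0, W=1, X=0, Y=4, U=1) weight 1/540
  (Z=0, W=1, X=1, Y=1, U=0) weight 1/495
  (Z=0, W=1, X=1, Y=2, U=0) weight 1/495
  (Z=0, W=1, X=1, Y=3, U=0) weight 1/495
  (Z=0, W=1, X=1, Y=4, U=0) weight 1/495
  … 88 more
Group by X:
  weight(X=0) = 1/9
  weight(X=1) = 4/33
Total weight = 1/9 + 4/33 = 23/99
P(X=0 | obs) = 1/9 / 23/99 = 11/23
P(X=1 | obs) = 4/33 / 23/99 = 12/23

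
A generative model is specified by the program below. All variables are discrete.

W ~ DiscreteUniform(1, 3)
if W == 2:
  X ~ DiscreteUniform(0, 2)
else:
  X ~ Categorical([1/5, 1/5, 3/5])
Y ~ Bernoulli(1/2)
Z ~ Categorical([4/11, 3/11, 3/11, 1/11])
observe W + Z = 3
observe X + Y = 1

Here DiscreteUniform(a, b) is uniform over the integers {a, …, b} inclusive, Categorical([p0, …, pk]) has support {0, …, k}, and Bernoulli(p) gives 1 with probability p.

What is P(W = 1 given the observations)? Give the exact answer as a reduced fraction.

P(W = 1 | obs) = 1/4

Enumerate traces; 6 have nonzero weight after conditioning:
  (W=1, X=0, Y=1, Z=2) weight 1/110
  (W=1, X=1, Y=0, Z=2) weight 1/110
  (W=2, X=0, Y=1, Z=1) weight 1/66
  (W=2, X=1, Y=0, Z=1) weight 1/66
  (W=3, X=0, Y=1, Z=0) weight 2/165
  (W=3, X=1, Y=0, Z=0) weight 2/165
Group by W:
  weight(W=1) = 1/55
  weight(W=2) = 1/33
  weight(W=3) = 4/165
Total weight = 1/55 + 1/33 + 4/165 = 4/55
P(W=1 | obs) = 1/55 / 4/55 = 1/4
P(W=2 | obs) = 1/33 / 4/55 = 5/12
P(W=3 | obs) = 4/165 / 4/55 = 1/3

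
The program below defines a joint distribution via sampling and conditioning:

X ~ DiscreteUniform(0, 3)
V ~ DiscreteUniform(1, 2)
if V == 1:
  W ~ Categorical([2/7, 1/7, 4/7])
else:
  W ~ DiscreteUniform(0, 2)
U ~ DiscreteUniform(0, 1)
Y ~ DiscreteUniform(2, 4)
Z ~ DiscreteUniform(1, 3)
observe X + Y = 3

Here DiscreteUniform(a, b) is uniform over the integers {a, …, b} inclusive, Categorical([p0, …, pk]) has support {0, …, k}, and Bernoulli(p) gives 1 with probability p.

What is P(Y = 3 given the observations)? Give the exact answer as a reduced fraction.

P(Y = 3 | obs) = 1/2

Enumerate traces; 72 have nonzero weight after conditioning:
  (X=0, V=1, W=0, U=0, Y=3, Z=1) weight 1/504
  (X=0, V=1, W=0, U=0, Y=3, Z=2) weight 1/504
  (X=0, V=1, W=0, U=0, Y=3, Z=3) weight 1/504
  (X=0, V=1, W=0, U=1, Y=3, Z=1) weight 1/504
  (X=0, V=1, W=0, U=1, Y=3, Z=2) weight 1/504
  (X=0, V=1, W=0, U=1, Y=3, Z=3) weight 1/504
  (X=0, V=1, W=1, U=0, Y=3, Z=1) weight 1/1008
  (X=0, V=1, W=1, U=0, Y=3, Z=2) weight 1/1008
  (X=1, V=1, W=0, U=0, Y=2, Z=1) weight 1/504
  … 63 more
Group by Y:
  weight(Y=2) = 1/12
  weight(Y=3) = 1/12
Total weight = 1/12 + 1/12 = 1/6
P(Y=2 | obs) = 1/12 / 1/6 = 1/2
P(Y=3 | obs) = 1/12 / 1/6 = 1/2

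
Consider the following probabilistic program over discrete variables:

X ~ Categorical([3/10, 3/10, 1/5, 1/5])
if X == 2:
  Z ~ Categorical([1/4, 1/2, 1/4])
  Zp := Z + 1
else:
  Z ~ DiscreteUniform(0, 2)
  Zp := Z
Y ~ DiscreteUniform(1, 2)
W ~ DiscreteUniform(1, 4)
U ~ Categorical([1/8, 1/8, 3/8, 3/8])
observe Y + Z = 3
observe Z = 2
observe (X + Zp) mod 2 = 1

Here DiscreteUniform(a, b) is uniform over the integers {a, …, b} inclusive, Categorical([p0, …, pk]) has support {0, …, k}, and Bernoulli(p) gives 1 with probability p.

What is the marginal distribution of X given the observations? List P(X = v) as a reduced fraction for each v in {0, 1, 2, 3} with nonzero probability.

Enumerate traces; 48 have nonzero weight after conditioning:
  (X=1, Z=2, Y=1, W=1, U=0) weight 1/640
  (X=1, Z=2, Y=1, W=1, U=1) weight 1/640
  (X=1, Z=2, Y=1, W=1, U=2) weight 3/640
  (X=1, Z=2, Y=1, W=1, U=3) weight 3/640
  (X=1, Z=2, Y=1, W=2, U=0) weight 1/640
  (X=1, Z=2, Y=1, W=2, U=1) weight 1/640
  (X=1, Z=2, Y=1, W=2, U=2) weight 3/640
  (X=1, Z=2, Y=1, W=2, U=3) weight 3/640
  (X=2, Z=2, Y=1, W=1, U=0) weight 1/1280
  (X=3, Z=2, Y=1, W=1, U=0) weight 1/960
  … 38 more
Group by X:
  weight(X=1) = 1/20
  weight(X=2) = 1/40
  weight(X=3) = 1/30
Total weight = 1/20 + 1/40 + 1/30 = 13/120
P(X=1 | obs) = 1/20 / 13/120 = 6/13
P(X=2 | obs) = 1/40 / 13/120 = 3/13
P(X=3 | obs) = 1/30 / 13/120 = 4/13

P(X=1) = 6/13, P(X=2) = 3/13, P(X=3) = 4/13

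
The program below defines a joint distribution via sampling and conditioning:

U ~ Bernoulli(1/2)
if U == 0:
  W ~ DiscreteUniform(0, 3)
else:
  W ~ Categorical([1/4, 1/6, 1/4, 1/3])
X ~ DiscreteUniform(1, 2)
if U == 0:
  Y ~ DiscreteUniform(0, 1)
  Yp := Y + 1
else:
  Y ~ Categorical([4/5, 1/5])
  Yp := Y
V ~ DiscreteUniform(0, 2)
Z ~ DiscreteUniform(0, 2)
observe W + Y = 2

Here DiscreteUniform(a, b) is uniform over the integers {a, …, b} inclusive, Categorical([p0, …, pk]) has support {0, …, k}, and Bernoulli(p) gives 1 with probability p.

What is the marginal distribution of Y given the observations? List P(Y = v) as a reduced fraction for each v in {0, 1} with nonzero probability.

Enumerate traces; 72 have nonzero weight after conditioning:
  (U=0, W=1, X=1, Y=1, V=0, Z=0) weight 1/288
  (U=0, W=1, X=1, Y=1, V=0, Z=1) weight 1/288
  (U=0, W=1, X=1, Y=1, V=0, Z=2) weight 1/288
  (U=0, W=1, X=1, Y=1, V=1, Z=0) weight 1/288
  (U=0, W=1, X=1, Y=1, V=1, Z=1) weight 1/288
  (U=0, W=1, X=1, Y=1, V=1, Z=2) weight 1/288
  (U=0, W=1, X=1, Y=1, V=2, Z=0) weight 1/288
  (U=0, W=1, X=1, Y=1, V=2, Z=1) weight 1/288
  (U=0, W=2, X=1, Y=0, V=0, Z=0) weight 1/288
  … 63 more
Group by Y:
  weight(Y=0) = 13/80
  weight(Y=1) = 19/240
Total weight = 13/80 + 19/240 = 29/120
P(Y=0 | obs) = 13/80 / 29/120 = 39/58
P(Y=1 | obs) = 19/240 / 29/120 = 19/58

P(Y=0) = 39/58, P(Y=1) = 19/58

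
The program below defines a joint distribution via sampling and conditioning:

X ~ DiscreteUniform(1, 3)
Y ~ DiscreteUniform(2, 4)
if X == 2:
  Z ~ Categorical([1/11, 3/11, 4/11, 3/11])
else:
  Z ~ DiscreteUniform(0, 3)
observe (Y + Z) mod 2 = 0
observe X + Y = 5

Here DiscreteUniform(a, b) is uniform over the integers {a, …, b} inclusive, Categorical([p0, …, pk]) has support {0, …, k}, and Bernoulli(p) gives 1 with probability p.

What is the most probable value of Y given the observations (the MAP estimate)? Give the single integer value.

Enumerate traces; 6 have nonzero weight after conditioning:
  (X=1, Y=4, Z=0) weight 1/36
  (X=1, Y=4, Z=2) weight 1/36
  (X=2, Y=3, Z=1) weight 1/33
  (X=2, Y=3, Z=3) weight 1/33
  (X=3, Y=2, Z=0) weight 1/36
  (X=3, Y=2, Z=2) weight 1/36
Group by Y:
  weight(Y=2) = 1/18
  weight(Y=3) = 2/33
  weight(Y=4) = 1/18
Total weight = 1/18 + 2/33 + 1/18 = 17/99
P(Y=2 | obs) = 1/18 / 17/99 = 11/34
P(Y=3 | obs) = 2/33 / 17/99 = 6/17
P(Y=4 | obs) = 1/18 / 17/99 = 11/34
argmax = 3

argmax_v P(Y = v | obs) = 3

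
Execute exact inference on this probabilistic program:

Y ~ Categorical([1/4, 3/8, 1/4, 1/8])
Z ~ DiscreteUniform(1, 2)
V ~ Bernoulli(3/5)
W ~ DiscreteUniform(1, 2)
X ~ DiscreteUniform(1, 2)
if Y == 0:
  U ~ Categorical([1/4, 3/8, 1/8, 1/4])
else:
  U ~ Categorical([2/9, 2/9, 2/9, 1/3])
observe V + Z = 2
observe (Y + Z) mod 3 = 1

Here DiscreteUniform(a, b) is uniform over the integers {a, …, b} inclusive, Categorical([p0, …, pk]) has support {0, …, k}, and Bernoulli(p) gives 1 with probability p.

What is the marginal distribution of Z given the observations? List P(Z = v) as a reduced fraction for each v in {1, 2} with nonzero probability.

P(Z=1) = 9/13, P(Z=2) = 4/13

Enumerate traces; 48 have nonzero weight after conditioning:
  (Y=0, Z=1, V=1, W=1, X=1, U=0) weight 3/640
  (Y=0, Z=1, V=1, W=1, X=1, U=1) weight 9/1280
  (Y=0, Z=1, V=1, W=1, X=1, U=2) weight 3/1280
  (Y=0, Z=1, V=1, W=1, X=1, U=3) weight 3/640
  (Y=0, Z=1, V=1, W=1, X=2, U=0) weight 3/640
  (Y=0, Z=1, V=1, W=1, X=2, U=1) weight 9/1280
  (Y=0, Z=1, V=1, W=1, X=2, U=2) weight 3/1280
  (Y=0, Z=1, V=1, W=1, X=2, U=3) weight 3/640
  (Y=2, Z=2, V=0, W=1, X=1, U=0) weight 1/360
  … 39 more
Group by Z:
  weight(Z=1) = 9/80
  weight(Z=2) = 1/20
Total weight = 9/80 + 1/20 = 13/80
P(Z=1 | obs) = 9/80 / 13/80 = 9/13
P(Z=2 | obs) = 1/20 / 13/80 = 4/13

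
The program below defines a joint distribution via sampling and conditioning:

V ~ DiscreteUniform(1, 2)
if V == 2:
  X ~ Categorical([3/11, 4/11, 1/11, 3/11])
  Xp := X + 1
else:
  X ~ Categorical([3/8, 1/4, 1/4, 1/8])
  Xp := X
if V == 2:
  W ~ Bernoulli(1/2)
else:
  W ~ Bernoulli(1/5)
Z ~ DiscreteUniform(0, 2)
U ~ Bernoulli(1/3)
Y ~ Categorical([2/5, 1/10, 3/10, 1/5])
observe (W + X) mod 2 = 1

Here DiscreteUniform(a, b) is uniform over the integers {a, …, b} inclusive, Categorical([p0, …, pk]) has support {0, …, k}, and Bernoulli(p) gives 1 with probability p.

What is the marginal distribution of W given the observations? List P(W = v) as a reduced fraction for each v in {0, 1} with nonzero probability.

P(W=0) = 272/407, P(W=1) = 135/407

Enumerate traces; 192 have nonzero weight after conditioning:
  (V=1, X=0, W=1, Z=0, U=0, Y=0) weight 1/300
  (V=1, X=0, W=1, Z=0, U=0, Y=1) weight 1/1200
  (V=1, X=0, W=1, Z=0, U=0, Y=2) weight 1/400
  (V=1, X=0, W=1, Z=0, U=0, Y=3) weight 1/600
  (V=1, X=0, W=1, Z=0, U=1, Y=0) weight 1/600
  (V=1, X=0, W=1, Z=0, U=1, Y=1) weight 1/2400
  (V=1, X=0, W=1, Z=0, U=1, Y=2) weight 1/800
  (V=1, X=0, W=1, Z=0, U=1, Y=3) weight 1/1200
  (V=1, X=1, W=0, Z=0, U=0, Y=0) weight 2/225
  … 183 more
Group by W:
  weight(W=0) = 17/55
  weight(W=1) = 27/176
Total weight = 17/55 + 27/176 = 37/80
P(W=0 | obs) = 17/55 / 37/80 = 272/407
P(W=1 | obs) = 27/176 / 37/80 = 135/407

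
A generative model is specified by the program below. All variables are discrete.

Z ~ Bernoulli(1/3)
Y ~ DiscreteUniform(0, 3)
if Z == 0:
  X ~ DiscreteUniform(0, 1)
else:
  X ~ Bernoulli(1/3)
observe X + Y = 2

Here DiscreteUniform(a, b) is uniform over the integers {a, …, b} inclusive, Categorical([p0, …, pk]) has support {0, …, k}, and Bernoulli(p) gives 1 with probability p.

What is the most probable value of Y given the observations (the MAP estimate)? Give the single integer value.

Enumerate traces; 4 have nonzero weight after conditioning:
  (Z=0, Y=1, X=1) weight 1/12
  (Z=0, Y=2, X=0) weight 1/12
  (Z=1, Y=1, X=1) weight 1/36
  (Z=1, Y=2, X=0) weight 1/18
Group by Y:
  weight(Y=1) = 1/9
  weight(Y=2) = 5/36
Total weight = 1/9 + 5/36 = 1/4
P(Y=1 | obs) = 1/9 / 1/4 = 4/9
P(Y=2 | obs) = 5/36 / 1/4 = 5/9
argmax = 2

argmax_v P(Y = v | obs) = 2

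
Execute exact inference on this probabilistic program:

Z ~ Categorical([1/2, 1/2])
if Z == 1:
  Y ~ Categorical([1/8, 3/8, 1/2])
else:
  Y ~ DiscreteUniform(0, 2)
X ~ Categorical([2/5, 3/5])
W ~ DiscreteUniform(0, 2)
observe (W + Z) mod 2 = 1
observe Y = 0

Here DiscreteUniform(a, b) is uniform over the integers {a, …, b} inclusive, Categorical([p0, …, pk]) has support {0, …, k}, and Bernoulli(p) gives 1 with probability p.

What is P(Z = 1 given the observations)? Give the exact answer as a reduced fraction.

P(Z = 1 | obs) = 3/7

Enumerate traces; 6 have nonzero weight after conditioning:
  (Z=0, Y=0, X=0, W=1) weight 1/45
  (Z=0, Y=0, X=1, W=1) weight 1/30
  (Z=1, Y=0, X=0, W=0) weight 1/120
  (Z=1, Y=0, X=0, W=2) weight 1/120
  (Z=1, Y=0, X=1, W=0) weight 1/80
  (Z=1, Y=0, X=1, W=2) weight 1/80
Group by Z:
  weight(Z=0) = 1/18
  weight(Z=1) = 1/24
Total weight = 1/18 + 1/24 = 7/72
P(Z=0 | obs) = 1/18 / 7/72 = 4/7
P(Z=1 | obs) = 1/24 / 7/72 = 3/7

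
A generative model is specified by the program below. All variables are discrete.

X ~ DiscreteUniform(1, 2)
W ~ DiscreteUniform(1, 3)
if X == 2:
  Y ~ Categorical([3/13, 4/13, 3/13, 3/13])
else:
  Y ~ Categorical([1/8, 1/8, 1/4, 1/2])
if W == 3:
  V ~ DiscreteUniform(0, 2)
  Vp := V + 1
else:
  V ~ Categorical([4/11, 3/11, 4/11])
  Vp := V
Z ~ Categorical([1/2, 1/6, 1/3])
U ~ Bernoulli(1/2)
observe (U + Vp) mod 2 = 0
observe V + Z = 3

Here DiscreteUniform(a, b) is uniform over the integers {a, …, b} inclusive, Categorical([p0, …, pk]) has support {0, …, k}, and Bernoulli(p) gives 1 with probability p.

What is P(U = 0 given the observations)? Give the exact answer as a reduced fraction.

Enumerate traces; 48 have nonzero weight after conditioning:
  (X=1, W=1, Y=0, V=1, Z=2, U=1) weight 1/1056
  (X=1, W=1, Y=0, V=2, Z=1, U=0) weight 1/1584
  (X=1, W=1, Y=1, V=1, Z=2, U=1) weight 1/1056
  (X=1, W=1, Y=1, V=2, Z=1, U=0) weight 1/1584
  (X=1, W=1, Y=2, V=1, Z=2, U=1) weight 1/528
  (X=1, W=1, Y=2, V=2, Z=1, U=0) weight 1/792
  (X=1, W=1, Y=3, V=1, Z=2, U=1) weight 1/264
  (X=1, W=1, Y=3, V=2, Z=1, U=0) weight 1/396
  … 40 more
Group by U:
  weight(U=0) = 23/594
  weight(U=1) = 47/1188
Total weight = 23/594 + 47/1188 = 31/396
P(U=0 | obs) = 23/594 / 31/396 = 46/93
P(U=1 | obs) = 47/1188 / 31/396 = 47/93

P(U = 0 | obs) = 46/93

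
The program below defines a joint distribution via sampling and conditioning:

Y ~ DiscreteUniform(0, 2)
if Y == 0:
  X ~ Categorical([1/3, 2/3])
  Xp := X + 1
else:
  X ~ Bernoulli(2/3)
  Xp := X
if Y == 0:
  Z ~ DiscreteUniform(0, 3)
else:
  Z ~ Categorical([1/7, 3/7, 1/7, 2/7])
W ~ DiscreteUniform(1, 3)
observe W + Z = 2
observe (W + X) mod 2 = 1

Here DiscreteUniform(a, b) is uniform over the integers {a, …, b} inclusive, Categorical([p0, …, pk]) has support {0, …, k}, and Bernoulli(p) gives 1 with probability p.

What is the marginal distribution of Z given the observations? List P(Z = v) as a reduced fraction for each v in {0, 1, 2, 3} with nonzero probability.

P(Z=0) = 30/61, P(Z=1) = 31/61

Enumerate traces; 6 have nonzero weight after conditioning:
  (Y=0, X=0, Z=1, W=1) weight 1/108
  (Y=0, X=1, Z=0, W=2) weight 1/54
  (Y=1, X=0, Z=1, W=1) weight 1/63
  (Y=1, X=1, Z=0, W=2) weight 2/189
  (Y=2, X=0, Z=1, W=1) weight 1/63
  (Y=2, X=1, Z=0, W=2) weight 2/189
Group by Z:
  weight(Z=0) = 5/126
  weight(Z=1) = 31/756
Total weight = 5/126 + 31/756 = 61/756
P(Z=0 | obs) = 5/126 / 61/756 = 30/61
P(Z=1 | obs) = 31/756 / 61/756 = 31/61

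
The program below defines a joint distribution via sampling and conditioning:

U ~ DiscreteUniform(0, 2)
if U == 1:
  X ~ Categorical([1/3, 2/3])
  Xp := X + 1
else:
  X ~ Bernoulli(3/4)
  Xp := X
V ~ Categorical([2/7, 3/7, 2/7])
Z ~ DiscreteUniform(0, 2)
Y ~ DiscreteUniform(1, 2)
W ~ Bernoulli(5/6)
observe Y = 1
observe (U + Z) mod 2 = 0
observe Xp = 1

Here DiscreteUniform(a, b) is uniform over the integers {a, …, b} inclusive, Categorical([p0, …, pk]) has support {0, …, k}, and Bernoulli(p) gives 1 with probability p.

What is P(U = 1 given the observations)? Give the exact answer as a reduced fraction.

Enumerate traces; 30 have nonzero weight after conditioning:
  (U=0, X=1, V=0, Z=0, Y=1, W=0) weight 1/504
  (U=0, X=1, V=0, Z=0, Y=1, W=1) weight 5/504
  (U=0, X=1, V=0, Z=2, Y=1, W=0) weight 1/504
  (U=0, X=1, V=0, Z=2, Y=1, W=1) weight 5/504
  (U=0, X=1, V=1, Z=0, Y=1, W=0) weight 1/336
  (U=0, X=1, V=1, Z=0, Y=1, W=1) weight 5/336
  (U=0, X=1, V=1, Z=2, Y=1, W=0) weight 1/336
  (U=0, X=1, V=1, Z=2, Y=1, W=1) weight 5/336
  (U=1, X=0, V=0, Z=1, Y=1, W=0) weight 1/1134
  (U=2, X=1, V=0, Z=0, Y=1, W=0) weight 1/504
  … 20 more
Group by U:
  weight(U=0) = 1/12
  weight(U=1) = 1/54
  weight(U=2) = 1/12
Total weight = 1/12 + 1/54 + 1/12 = 5/27
P(U=0 | obs) = 1/12 / 5/27 = 9/20
P(U=1 | obs) = 1/54 / 5/27 = 1/10
P(U=2 | obs) = 1/12 / 5/27 = 9/20

P(U = 1 | obs) = 1/10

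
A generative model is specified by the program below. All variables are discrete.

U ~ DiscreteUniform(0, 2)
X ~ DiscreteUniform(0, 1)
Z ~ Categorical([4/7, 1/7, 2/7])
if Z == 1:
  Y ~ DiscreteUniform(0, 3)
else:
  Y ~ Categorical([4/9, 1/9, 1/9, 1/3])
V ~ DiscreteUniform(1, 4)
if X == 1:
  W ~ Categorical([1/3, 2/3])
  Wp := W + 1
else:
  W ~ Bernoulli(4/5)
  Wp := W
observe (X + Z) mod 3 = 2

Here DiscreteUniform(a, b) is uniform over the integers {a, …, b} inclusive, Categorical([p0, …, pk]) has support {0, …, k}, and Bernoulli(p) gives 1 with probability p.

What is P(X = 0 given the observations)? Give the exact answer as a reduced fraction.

Enumerate traces; 192 have nonzero weight after conditioning:
  (U=0, X=0, Z=2, Y=0, V=1, W=0) weight 1/945
  (U=0, X=0, Z=2, Y=0, V=1, W=1) weight 4/945
  (U=0, X=0, Z=2, Y=0, V=2, W=0) weight 1/945
  (U=0, X=0, Z=2, Y=0, V=2, W=1) weight 4/945
  (U=0, X=0, Z=2, Y=0, V=3, W=0) weight 1/945
  (U=0, X=0, Z=2, Y=0, V=3, W=1) weight 4/945
  (U=0, X=0, Z=2, Y=0, V=4, W=0) weight 1/945
  (U=0, X=0, Z=2, Y=0, V=4, W=1) weight 4/945
  (U=0, X=1, Z=1, Y=0, V=1, W=0) weight 1/2016
  … 183 more
Group by X:
  weight(X=0) = 1/7
  weight(X=1) = 1/14
Total weight = 1/7 + 1/14 = 3/14
P(X=0 | obs) = 1/7 / 3/14 = 2/3
P(X=1 | obs) = 1/14 / 3/14 = 1/3

P(X = 0 | obs) = 2/3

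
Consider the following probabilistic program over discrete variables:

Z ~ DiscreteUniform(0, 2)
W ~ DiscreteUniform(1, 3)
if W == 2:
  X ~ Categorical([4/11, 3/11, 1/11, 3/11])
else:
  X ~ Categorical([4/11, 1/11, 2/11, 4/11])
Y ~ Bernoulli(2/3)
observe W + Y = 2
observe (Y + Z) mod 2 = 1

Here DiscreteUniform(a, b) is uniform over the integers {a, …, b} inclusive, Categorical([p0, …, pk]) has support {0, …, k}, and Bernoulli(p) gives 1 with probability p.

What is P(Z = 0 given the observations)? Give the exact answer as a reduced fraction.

Enumerate traces; 12 have nonzero weight after conditioning:
  (Z=0, W=1, X=0, Y=1) weight 8/297
  (Z=0, W=1, X=1, Y=1) weight 2/297
  (Z=0, W=1, X=2, Y=1) weight 4/297
  (Z=0, W=1, X=3, Y=1) weight 8/297
  (Z=1, W=2, X=0, Y=0) weight 4/297
  (Z=1, W=2, X=1, Y=0) weight 1/99
  (Z=1, W=2, X=2, Y=0) weight 1/297
  (Z=1, W=2, X=3, Y=0) weight 1/99
  (Z=2, W=1, X=0, Y=1) weight 8/297
  … 3 more
Group by Z:
  weight(Z=0) = 2/27
  weight(Z=1) = 1/27
  weight(Z=2) = 2/27
Total weight = 2/27 + 1/27 + 2/27 = 5/27
P(Z=0 | obs) = 2/27 / 5/27 = 2/5
P(Z=1 | obs) = 1/27 / 5/27 = 1/5
P(Z=2 | obs) = 2/27 / 5/27 = 2/5

P(Z = 0 | obs) = 2/5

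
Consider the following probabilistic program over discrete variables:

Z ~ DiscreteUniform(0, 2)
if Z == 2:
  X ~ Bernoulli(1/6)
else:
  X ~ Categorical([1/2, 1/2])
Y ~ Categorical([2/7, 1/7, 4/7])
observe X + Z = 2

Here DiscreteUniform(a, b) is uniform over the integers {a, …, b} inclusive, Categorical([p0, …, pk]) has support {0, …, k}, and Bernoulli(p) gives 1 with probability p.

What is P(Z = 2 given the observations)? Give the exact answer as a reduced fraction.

P(Z = 2 | obs) = 5/8

Enumerate traces; 6 have nonzero weight after conditioning:
  (Z=1, X=1, Y=0) weight 1/21
  (Z=1, X=1, Y=1) weight 1/42
  (Z=1, X=1, Y=2) weight 2/21
  (Z=2, X=0, Y=0) weight 5/63
  (Z=2, X=0, Y=1) weight 5/126
  (Z=2, X=0, Y=2) weight 10/63
Group by Z:
  weight(Z=1) = 1/6
  weight(Z=2) = 5/18
Total weight = 1/6 + 5/18 = 4/9
P(Z=1 | obs) = 1/6 / 4/9 = 3/8
P(Z=2 | obs) = 5/18 / 4/9 = 5/8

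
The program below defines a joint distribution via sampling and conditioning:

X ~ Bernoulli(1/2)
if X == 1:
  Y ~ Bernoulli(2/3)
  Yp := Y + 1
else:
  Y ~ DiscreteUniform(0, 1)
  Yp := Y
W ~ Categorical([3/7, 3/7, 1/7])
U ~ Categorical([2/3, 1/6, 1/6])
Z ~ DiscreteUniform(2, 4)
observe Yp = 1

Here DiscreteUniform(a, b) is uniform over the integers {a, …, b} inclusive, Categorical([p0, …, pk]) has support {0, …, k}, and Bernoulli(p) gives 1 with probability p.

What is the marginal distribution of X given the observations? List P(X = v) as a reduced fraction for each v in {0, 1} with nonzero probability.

P(X=0) = 3/5, P(X=1) = 2/5

Enumerate traces; 54 have nonzero weight after conditioning:
  (X=0, Y=1, W=0, U=0, Z=2) weight 1/42
  (X=0, Y=1, W=0, U=0, Z=3) weight 1/42
  (X=0, Y=1, W=0, U=0, Z=4) weight 1/42
  (X=0, Y=1, W=0, U=1, Z=2) weight 1/168
  (X=0, Y=1, W=0, U=1, Z=3) weight 1/168
  (X=0, Y=1, W=0, U=1, Z=4) weight 1/168
  (X=0, Y=1, W=0, U=2, Z=2) weight 1/168
  (X=0, Y=1, W=0, U=2, Z=3) weight 1/168
  (X=1, Y=0, W=0, U=0, Z=2) weight 1/63
  … 45 more
Group by X:
  weight(X=0) = 1/4
  weight(X=1) = 1/6
Total weight = 1/4 + 1/6 = 5/12
P(X=0 | obs) = 1/4 / 5/12 = 3/5
P(X=1 | obs) = 1/6 / 5/12 = 2/5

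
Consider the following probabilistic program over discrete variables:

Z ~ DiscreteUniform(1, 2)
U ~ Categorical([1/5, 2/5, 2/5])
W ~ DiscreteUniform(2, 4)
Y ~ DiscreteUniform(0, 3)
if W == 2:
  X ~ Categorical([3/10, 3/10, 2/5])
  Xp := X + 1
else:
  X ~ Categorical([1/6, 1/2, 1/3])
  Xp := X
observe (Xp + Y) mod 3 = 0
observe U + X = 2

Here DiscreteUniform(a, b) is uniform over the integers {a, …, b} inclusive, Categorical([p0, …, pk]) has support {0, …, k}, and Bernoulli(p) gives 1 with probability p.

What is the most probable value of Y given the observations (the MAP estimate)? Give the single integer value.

argmax_v P(Y = v | obs) = 2

Enumerate traces; 24 have nonzero weight after conditioning:
  (Z=1, U=0, W=2, Y=0, X=2) weight 1/300
  (Z=1, U=0, W=2, Y=3, X=2) weight 1/300
  (Z=1, U=0, W=3, Y=1, X=2) weight 1/360
  (Z=1, U=0, W=4, Y=1, X=2) weight 1/360
  (Z=1, U=1, W=2, Y=1, X=1) weight 1/200
  (Z=1, U=1, W=3, Y=2, X=1) weight 1/120
  (Z=1, U=1, W=4, Y=2, X=1) weight 1/120
  (Z=1, U=2, W=2, Y=2, X=0) weight 1/200
  … 16 more
Group by Y:
  weight(Y=0) = 4/225
  weight(Y=1) = 19/900
  weight(Y=2) = 13/300
  weight(Y=3) = 4/225
Total weight = 4/225 + 19/900 + 13/300 + 4/225 = 1/10
P(Y=0 | obs) = 4/225 / 1/10 = 8/45
P(Y=1 | obs) = 19/900 / 1/10 = 19/90
P(Y=2 | obs) = 13/300 / 1/10 = 13/30
P(Y=3 | obs) = 4/225 / 1/10 = 8/45
argmax = 2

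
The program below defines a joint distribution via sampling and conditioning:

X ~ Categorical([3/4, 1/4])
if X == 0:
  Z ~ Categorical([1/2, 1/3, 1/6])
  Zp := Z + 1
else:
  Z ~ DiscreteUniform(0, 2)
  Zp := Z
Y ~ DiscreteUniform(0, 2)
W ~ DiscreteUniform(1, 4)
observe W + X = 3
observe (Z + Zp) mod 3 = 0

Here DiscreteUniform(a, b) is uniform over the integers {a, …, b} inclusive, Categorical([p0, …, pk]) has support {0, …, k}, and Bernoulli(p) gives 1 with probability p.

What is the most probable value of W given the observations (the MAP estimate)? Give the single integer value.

argmax_v P(W = v | obs) = 3

Enumerate traces; 6 have nonzero weight after conditioning:
  (X=0, Z=1, Y=0, W=3) weight 1/48
  (X=0, Z=1, Y=1, W=3) weight 1/48
  (X=0, Z=1, Y=2, W=3) weight 1/48
  (X=1, Z=0, Y=0, W=2) weight 1/144
  (X=1, Z=0, Y=1, W=2) weight 1/144
  (X=1, Z=0, Y=2, W=2) weight 1/144
Group by W:
  weight(W=2) = 1/48
  weight(W=3) = 1/16
Total weight = 1/48 + 1/16 = 1/12
P(W=2 | obs) = 1/48 / 1/12 = 1/4
P(W=3 | obs) = 1/16 / 1/12 = 3/4
argmax = 3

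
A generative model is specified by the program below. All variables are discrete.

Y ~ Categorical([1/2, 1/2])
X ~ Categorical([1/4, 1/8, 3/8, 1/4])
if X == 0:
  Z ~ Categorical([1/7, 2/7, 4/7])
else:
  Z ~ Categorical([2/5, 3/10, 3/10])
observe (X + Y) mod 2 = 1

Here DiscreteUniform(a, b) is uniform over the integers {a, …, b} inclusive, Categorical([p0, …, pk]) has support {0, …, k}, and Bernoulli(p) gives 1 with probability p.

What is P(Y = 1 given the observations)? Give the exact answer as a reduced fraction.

P(Y = 1 | obs) = 5/8

Enumerate traces; 12 have nonzero weight after conditioning:
  (Y=0, X=1, Z=0) weight 1/40
  (Y=0, X=1, Z=1) weight 3/160
  (Y=0, X=1, Z=2) weight 3/160
  (Y=0, X=3, Z=0) weight 1/20
  (Y=0, X=3, Z=1) weight 3/80
  (Y=0, X=3, Z=2) weight 3/80
  (Y=1, X=0, Z=0) weight 1/56
  (Y=1, X=0, Z=1) weight 1/28
  … 4 more
Group by Y:
  weight(Y=0) = 3/16
  weight(Y=1) = 5/16
Total weight = 3/16 + 5/16 = 1/2
P(Y=0 | obs) = 3/16 / 1/2 = 3/8
P(Y=1 | obs) = 5/16 / 1/2 = 5/8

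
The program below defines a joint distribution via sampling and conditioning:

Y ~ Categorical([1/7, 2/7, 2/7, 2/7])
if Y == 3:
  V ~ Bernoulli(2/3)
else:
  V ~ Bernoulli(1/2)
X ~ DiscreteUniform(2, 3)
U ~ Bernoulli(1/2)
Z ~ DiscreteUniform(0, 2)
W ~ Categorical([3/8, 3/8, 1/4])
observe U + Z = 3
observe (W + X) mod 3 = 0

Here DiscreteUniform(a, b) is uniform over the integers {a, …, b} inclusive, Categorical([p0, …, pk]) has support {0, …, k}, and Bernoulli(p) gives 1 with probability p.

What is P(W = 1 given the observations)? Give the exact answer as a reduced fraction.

Enumerate traces; 16 have nonzero weight after conditioning:
  (Y=0, V=0, X=2, U=1, Z=2, W=1) weight 1/448
  (Y=0, V=0, X=3, U=1, Z=2, W=0) weight 1/448
  (Y=0, V=1, X=2, U=1, Z=2, W=1) weight 1/448
  (Y=0, V=1, X=3, U=1, Z=2, W=0) weight 1/448
  (Y=1, V=0, X=2, U=1, Z=2, W=1) weight 1/224
  (Y=1, V=0, X=3, U=1, Z=2, W=0) weight 1/224
  (Y=1, V=1, X=2, U=1, Z=2, W=1) weight 1/224
  (Y=1, V=1, X=3, U=1, Z=2, W=0) weight 1/224
  … 8 more
Group by W:
  weight(W=0) = 1/32
  weight(W=1) = 1/32
Total weight = 1/32 + 1/32 = 1/16
P(W=0 | obs) = 1/32 / 1/16 = 1/2
P(W=1 | obs) = 1/32 / 1/16 = 1/2

P(W = 1 | obs) = 1/2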